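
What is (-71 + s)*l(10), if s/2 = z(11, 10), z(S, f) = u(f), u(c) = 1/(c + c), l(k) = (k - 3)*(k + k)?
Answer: -9926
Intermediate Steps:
l(k) = 2*k*(-3 + k) (l(k) = (-3 + k)*(2*k) = 2*k*(-3 + k))
u(c) = 1/(2*c)
z(S, f) = 1/(2*f)
s = ⅒ (s = 2*((½)/10) = 2*((½)*(⅒)) = 2*(1/20) = ⅒ ≈ 0.10000)
(-71 + s)*l(10) = (-71 + ⅒)*(2*10*(-3 + 10)) = -709*10*7/5 = -709/10*140 = -9926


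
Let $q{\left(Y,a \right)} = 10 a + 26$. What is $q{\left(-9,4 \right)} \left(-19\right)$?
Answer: $-1254$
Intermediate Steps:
$q{\left(Y,a \right)} = 26 + 10 a$
$q{\left(-9,4 \right)} \left(-19\right) = \left(26 + 10 \cdot 4\right) \left(-19\right) = \left(26 + 40\right) \left(-19\right) = 66 \left(-19\right) = -1254$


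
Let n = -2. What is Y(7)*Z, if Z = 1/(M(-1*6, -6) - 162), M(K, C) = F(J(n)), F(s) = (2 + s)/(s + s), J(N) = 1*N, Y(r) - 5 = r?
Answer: -2/27 ≈ -0.074074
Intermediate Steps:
Y(r) = 5 + r
J(N) = N
F(s) = (2 + s)/(2*s) (F(s) = (2 + s)/((2*s)) = (2 + s)*(1/(2*s)) = (2 + s)/(2*s))
M(K, C) = 0 (M(K, C) = (½)*(2 - 2)/(-2) = (½)*(-½)*0 = 0)
Z = -1/162 (Z = 1/(0 - 162) = 1/(-162) = -1/162 ≈ -0.0061728)
Y(7)*Z = (5 + 7)*(-1/162) = 12*(-1/162) = -2/27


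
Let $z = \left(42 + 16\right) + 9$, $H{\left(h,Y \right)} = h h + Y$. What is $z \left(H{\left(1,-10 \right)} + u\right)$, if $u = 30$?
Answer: $1407$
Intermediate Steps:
$H{\left(h,Y \right)} = Y + h^{2}$ ($H{\left(h,Y \right)} = h^{2} + Y = Y + h^{2}$)
$z = 67$ ($z = 58 + 9 = 67$)
$z \left(H{\left(1,-10 \right)} + u\right) = 67 \left(\left(-10 + 1^{2}\right) + 30\right) = 67 \left(\left(-10 + 1\right) + 30\right) = 67 \left(-9 + 30\right) = 67 \cdot 21 = 1407$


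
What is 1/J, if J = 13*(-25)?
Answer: -1/325 ≈ -0.0030769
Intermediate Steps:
J = -325
1/J = 1/(-325) = -1/325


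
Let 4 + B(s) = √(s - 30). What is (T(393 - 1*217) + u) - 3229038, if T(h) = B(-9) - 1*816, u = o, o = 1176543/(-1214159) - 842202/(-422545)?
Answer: -1657035534683192807/513036814655 + I*√39 ≈ -3.2299e+6 + 6.245*I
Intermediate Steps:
B(s) = -4 + √(-30 + s) (B(s) = -4 + √(s - 30) = -4 + √(-30 + s))
o = 525424776183/513036814655 (o = 1176543*(-1/1214159) - 842202*(-1/422545) = -1176543/1214159 + 842202/422545 = 525424776183/513036814655 ≈ 1.0241)
u = 525424776183/513036814655 ≈ 1.0241
T(h) = -820 + I*√39 (T(h) = (-4 + √(-30 - 9)) - 1*816 = (-4 + √(-39)) - 816 = (-4 + I*√39) - 816 = -820 + I*√39)
(T(393 - 1*217) + u) - 3229038 = ((-820 + I*√39) + 525424776183/513036814655) - 3229038 = (-420164763240917/513036814655 + I*√39) - 3229038 = -1657035534683192807/513036814655 + I*√39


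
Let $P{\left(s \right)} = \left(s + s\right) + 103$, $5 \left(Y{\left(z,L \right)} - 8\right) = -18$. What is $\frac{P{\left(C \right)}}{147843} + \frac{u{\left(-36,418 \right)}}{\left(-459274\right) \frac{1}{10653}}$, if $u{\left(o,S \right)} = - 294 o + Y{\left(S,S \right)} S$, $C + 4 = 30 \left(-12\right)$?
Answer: $- \frac{48916181810407}{169751114955} \approx -288.16$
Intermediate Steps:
$Y{\left(z,L \right)} = \frac{22}{5}$ ($Y{\left(z,L \right)} = 8 + \frac{1}{5} \left(-18\right) = 8 - \frac{18}{5} = \frac{22}{5}$)
$C = -364$ ($C = -4 + 30 \left(-12\right) = -4 - 360 = -364$)
$P{\left(s \right)} = 103 + 2 s$ ($P{\left(s \right)} = 2 s + 103 = 103 + 2 s$)
$u{\left(o,S \right)} = - 294 o + \frac{22 S}{5}$
$\frac{P{\left(C \right)}}{147843} + \frac{u{\left(-36,418 \right)}}{\left(-459274\right) \frac{1}{10653}} = \frac{103 + 2 \left(-364\right)}{147843} + \frac{\left(-294\right) \left(-36\right) + \frac{22}{5} \cdot 418}{\left(-459274\right) \frac{1}{10653}} = \left(103 - 728\right) \frac{1}{147843} + \frac{10584 + \frac{9196}{5}}{\left(-459274\right) \frac{1}{10653}} = \left(-625\right) \frac{1}{147843} + \frac{62116}{5 \left(- \frac{459274}{10653}\right)} = - \frac{625}{147843} + \frac{62116}{5} \left(- \frac{10653}{459274}\right) = - \frac{625}{147843} - \frac{330860874}{1148185} = - \frac{48916181810407}{169751114955}$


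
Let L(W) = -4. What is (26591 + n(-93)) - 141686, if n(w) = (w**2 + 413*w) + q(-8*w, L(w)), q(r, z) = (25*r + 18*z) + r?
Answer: -125583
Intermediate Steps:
q(r, z) = 18*z + 26*r (q(r, z) = (18*z + 25*r) + r = 18*z + 26*r)
n(w) = -72 + w**2 + 205*w (n(w) = (w**2 + 413*w) + (18*(-4) + 26*(-8*w)) = (w**2 + 413*w) + (-72 - 208*w) = -72 + w**2 + 205*w)
(26591 + n(-93)) - 141686 = (26591 + (-72 + (-93)**2 + 205*(-93))) - 141686 = (26591 + (-72 + 8649 - 19065)) - 141686 = (26591 - 10488) - 141686 = 16103 - 141686 = -125583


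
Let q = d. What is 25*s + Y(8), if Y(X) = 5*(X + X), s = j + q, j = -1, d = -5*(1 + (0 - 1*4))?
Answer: 430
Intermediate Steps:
d = 15 (d = -5*(1 + (0 - 4)) = -5*(1 - 4) = -5*(-3) = 15)
q = 15
s = 14 (s = -1 + 15 = 14)
Y(X) = 10*X (Y(X) = 5*(2*X) = 10*X)
25*s + Y(8) = 25*14 + 10*8 = 350 + 80 = 430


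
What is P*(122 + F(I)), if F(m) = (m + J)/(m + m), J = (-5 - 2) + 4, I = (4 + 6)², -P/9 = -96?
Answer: 2645676/25 ≈ 1.0583e+5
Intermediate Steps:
P = 864 (P = -9*(-96) = 864)
I = 100 (I = 10² = 100)
J = -3 (J = -7 + 4 = -3)
F(m) = (-3 + m)/(2*m) (F(m) = (m - 3)/(m + m) = (-3 + m)/((2*m)) = (-3 + m)*(1/(2*m)) = (-3 + m)/(2*m))
P*(122 + F(I)) = 864*(122 + (½)*(-3 + 100)/100) = 864*(122 + (½)*(1/100)*97) = 864*(122 + 97/200) = 864*(24497/200) = 2645676/25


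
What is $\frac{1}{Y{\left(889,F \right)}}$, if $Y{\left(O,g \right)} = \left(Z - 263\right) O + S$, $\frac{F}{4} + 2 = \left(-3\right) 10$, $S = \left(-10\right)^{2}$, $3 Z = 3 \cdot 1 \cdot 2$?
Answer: $- \frac{1}{231929} \approx -4.3117 \cdot 10^{-6}$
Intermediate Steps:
$Z = 2$ ($Z = \frac{3 \cdot 1 \cdot 2}{3} = \frac{3 \cdot 2}{3} = \frac{1}{3} \cdot 6 = 2$)
$S = 100$
$F = -128$ ($F = -8 + 4 \left(\left(-3\right) 10\right) = -8 + 4 \left(-30\right) = -8 - 120 = -128$)
$Y{\left(O,g \right)} = 100 - 261 O$ ($Y{\left(O,g \right)} = \left(2 - 263\right) O + 100 = - 261 O + 100 = 100 - 261 O$)
$\frac{1}{Y{\left(889,F \right)}} = \frac{1}{100 - 232029} = \frac{1}{-231929} = - \frac{1}{231929}$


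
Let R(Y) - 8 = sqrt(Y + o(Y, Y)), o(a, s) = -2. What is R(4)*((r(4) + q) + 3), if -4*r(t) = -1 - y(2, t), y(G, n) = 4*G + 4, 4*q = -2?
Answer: 46 + 23*sqrt(2)/4 ≈ 54.132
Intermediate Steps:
q = -1/2 (q = (1/4)*(-2) = -1/2 ≈ -0.50000)
y(G, n) = 4 + 4*G
R(Y) = 8 + sqrt(-2 + Y) (R(Y) = 8 + sqrt(Y - 2) = 8 + sqrt(-2 + Y))
r(t) = 13/4 (r(t) = -(-1 - (4 + 4*2))/4 = -(-1 - (4 + 8))/4 = -(-1 - 1*12)/4 = -(-1 - 12)/4 = -1/4*(-13) = 13/4)
R(4)*((r(4) + q) + 3) = (8 + sqrt(-2 + 4))*((13/4 - 1/2) + 3) = (8 + sqrt(2))*(11/4 + 3) = (8 + sqrt(2))*(23/4) = 46 + 23*sqrt(2)/4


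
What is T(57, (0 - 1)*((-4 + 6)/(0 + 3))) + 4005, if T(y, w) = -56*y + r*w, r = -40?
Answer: 2519/3 ≈ 839.67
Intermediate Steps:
T(y, w) = -56*y - 40*w
T(57, (0 - 1)*((-4 + 6)/(0 + 3))) + 4005 = (-56*57 - 40*(0 - 1)*(-4 + 6)/(0 + 3)) + 4005 = (-3192 - (-40)*2/3) + 4005 = (-3192 - 40*(-2/3)) + 4005 = (-3192 + 80/3) + 4005 = -9496/3 + 4005 = 2519/3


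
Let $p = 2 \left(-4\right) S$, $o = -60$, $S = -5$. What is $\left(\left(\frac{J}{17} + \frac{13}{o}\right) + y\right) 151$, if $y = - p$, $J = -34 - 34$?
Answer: $- \frac{400603}{60} \approx -6676.7$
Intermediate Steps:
$J = -68$ ($J = -34 - 34 = -68$)
$p = 40$ ($p = 2 \left(-4\right) \left(-5\right) = \left(-8\right) \left(-5\right) = 40$)
$y = -40$ ($y = \left(-1\right) 40 = -40$)
$\left(\left(\frac{J}{17} + \frac{13}{o}\right) + y\right) 151 = \left(\left(- \frac{68}{17} + \frac{13}{-60}\right) - 40\right) 151 = \left(\left(\left(-68\right) \frac{1}{17} + 13 \left(- \frac{1}{60}\right)\right) - 40\right) 151 = \left(\left(-4 - \frac{13}{60}\right) - 40\right) 151 = \left(- \frac{253}{60} - 40\right) 151 = \left(- \frac{2653}{60}\right) 151 = - \frac{400603}{60}$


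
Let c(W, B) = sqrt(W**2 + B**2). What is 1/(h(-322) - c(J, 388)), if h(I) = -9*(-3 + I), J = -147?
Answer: 2925/8383472 + sqrt(172153)/8383472 ≈ 0.00039839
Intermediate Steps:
h(I) = 27 - 9*I
c(W, B) = sqrt(B**2 + W**2)
1/(h(-322) - c(J, 388)) = 1/((27 - 9*(-322)) - sqrt(388**2 + (-147)**2)) = 1/((27 + 2898) - sqrt(150544 + 21609)) = 1/(2925 - sqrt(172153))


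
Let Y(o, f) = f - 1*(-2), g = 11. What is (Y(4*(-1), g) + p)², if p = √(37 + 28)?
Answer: (13 + √65)² ≈ 443.62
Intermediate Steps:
Y(o, f) = 2 + f (Y(o, f) = f + 2 = 2 + f)
p = √65 ≈ 8.0623
(Y(4*(-1), g) + p)² = ((2 + 11) + √65)² = (13 + √65)²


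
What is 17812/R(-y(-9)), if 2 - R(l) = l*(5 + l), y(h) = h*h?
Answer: -8906/3077 ≈ -2.8944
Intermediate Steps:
y(h) = h²
R(l) = 2 - l*(5 + l)
17812/R(-y(-9)) = 17812/(2 - (-1*(-9)²)² - (-5)*(-9)²) = 17812/(2 - (-1*81)² - (-5)*81) = 17812/(2 - 1*(-81)² - 5*(-81)) = 17812/(2 - 1*6561 + 405) = 17812/(2 - 6561 + 405) = 17812/(-6154) = 17812*(-1/6154) = -8906/3077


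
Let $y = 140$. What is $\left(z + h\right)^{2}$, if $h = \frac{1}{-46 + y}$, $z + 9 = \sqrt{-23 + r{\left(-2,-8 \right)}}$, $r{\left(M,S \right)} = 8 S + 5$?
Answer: $\frac{\left(-845 + 94 i \sqrt{82}\right)^{2}}{8836} \approx -1.1914 - 162.8 i$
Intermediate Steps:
$r{\left(M,S \right)} = 5 + 8 S$
$z = -9 + i \sqrt{82}$ ($z = -9 + \sqrt{-23 + \left(5 + 8 \left(-8\right)\right)} = -9 + \sqrt{-23 + \left(5 - 64\right)} = -9 + \sqrt{-23 - 59} = -9 + \sqrt{-82} = -9 + i \sqrt{82} \approx -9.0 + 9.0554 i$)
$h = \frac{1}{94}$ ($h = \frac{1}{-46 + 140} = \frac{1}{94} \approx 0.010638$)
$\left(z + h\right)^{2} = \left(\left(-9 + i \sqrt{82}\right) + \frac{1}{94}\right)^{2} = \left(- \frac{845}{94} + i \sqrt{82}\right)^{2}$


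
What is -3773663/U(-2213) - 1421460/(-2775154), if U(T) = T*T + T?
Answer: -1757113760671/6792405877012 ≈ -0.25869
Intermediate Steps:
U(T) = T + T² (U(T) = T² + T = T + T²)
-3773663/U(-2213) - 1421460/(-2775154) = -3773663*(-1/(2213*(1 - 2213))) - 1421460/(-2775154) = -3773663/((-2213*(-2212))) - 1421460*(-1/2775154) = -3773663/4895156 + 710730/1387577 = -1757113760671/6792405877012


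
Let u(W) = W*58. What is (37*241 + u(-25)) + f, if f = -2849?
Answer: 4618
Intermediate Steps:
u(W) = 58*W
(37*241 + u(-25)) + f = (37*241 + 58*(-25)) - 2849 = (8917 - 1450) - 2849 = 7467 - 2849 = 4618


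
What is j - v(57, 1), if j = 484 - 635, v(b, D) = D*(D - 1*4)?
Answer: -148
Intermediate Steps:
v(b, D) = D*(-4 + D) (v(b, D) = D*(D - 4) = D*(-4 + D))
j = -151
j - v(57, 1) = -151 - (-4 + 1) = -151 - (-3) = -151 - 1*(-3) = -151 + 3 = -148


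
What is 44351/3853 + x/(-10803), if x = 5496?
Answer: 152649255/13874653 ≈ 11.002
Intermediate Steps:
44351/3853 + x/(-10803) = 44351/3853 + 5496/(-10803) = 44351*(1/3853) + 5496*(-1/10803) = 44351/3853 - 1832/3601 = 152649255/13874653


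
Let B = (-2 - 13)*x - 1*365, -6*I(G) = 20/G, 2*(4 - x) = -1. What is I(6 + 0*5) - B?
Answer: 7775/18 ≈ 431.94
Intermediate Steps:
x = 9/2 (x = 4 - ½*(-1) = 4 + ½ = 9/2 ≈ 4.5000)
I(G) = -10/(3*G)
B = -865/2 (B = (-2 - 13)*(9/2) - 1*365 = -15*9/2 - 365 = -135/2 - 365 = -865/2 ≈ -432.50)
I(6 + 0*5) - B = -10/(3*(6 + 0*5)) - 1*(-865/2) = -10/(3*(6 + 0)) + 865/2 = -10/3/6 + 865/2 = -10/3*⅙ + 865/2 = -5/9 + 865/2 = 7775/18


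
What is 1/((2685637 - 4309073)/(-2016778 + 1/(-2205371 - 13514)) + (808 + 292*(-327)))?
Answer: -4474998452531/423671351274036096 ≈ -1.0562e-5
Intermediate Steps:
1/((2685637 - 4309073)/(-2016778 + 1/(-2205371 - 13514)) + (808 + 292*(-327))) = 1/(-1623436/(-2016778 + 1/(-2218885)) + (808 - 95484)) = 1/(-1623436/(-2016778 - 1/2218885) - 94676) = 1/(-1623436/(-4474998452531/2218885) - 94676) = 1/(-1623436*(-2218885/4474998452531) - 94676) = 1/(3602217788860/4474998452531 - 94676) = 1/(-423671351274036096/4474998452531) = -4474998452531/423671351274036096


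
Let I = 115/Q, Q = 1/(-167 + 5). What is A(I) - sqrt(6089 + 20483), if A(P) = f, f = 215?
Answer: 215 - 2*sqrt(6643) ≈ 51.991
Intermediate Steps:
Q = -1/162 (Q = 1/(-162) = -1/162 ≈ -0.0061728)
I = -18630 (I = 115/(-1/162) = 115*(-162) = -18630)
A(P) = 215
A(I) - sqrt(6089 + 20483) = 215 - sqrt(6089 + 20483) = 215 - sqrt(26572) = 215 - 2*sqrt(6643)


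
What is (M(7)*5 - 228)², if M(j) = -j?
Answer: 69169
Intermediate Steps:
(M(7)*5 - 228)² = (-1*7*5 - 228)² = (-7*5 - 228)² = (-35 - 228)² = (-263)² = 69169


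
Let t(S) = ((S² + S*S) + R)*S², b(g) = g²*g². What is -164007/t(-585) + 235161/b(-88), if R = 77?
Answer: 6119945572677647/1560955398804172800 ≈ 0.0039206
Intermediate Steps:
b(g) = g⁴
t(S) = S²*(77 + 2*S²) (t(S) = ((S² + S*S) + 77)*S² = ((S² + S²) + 77)*S² = (2*S² + 77)*S² = (77 + 2*S²)*S² = S²*(77 + 2*S²))
-164007/t(-585) + 235161/b(-88) = -164007*1/(342225*(77 + 2*(-585)²)) + 235161/((-88)⁴) = -164007*1/(342225*(77 + 2*342225)) + 235161/59969536 = -164007*1/(342225*(77 + 684450)) + 235161*(1/59969536) = -164007/(342225*684527) + 235161/59969536 = -164007/234262252575 + 235161/59969536 = -164007*1/234262252575 + 235161/59969536 = -18223/26029139175 + 235161/59969536 = 6119945572677647/1560955398804172800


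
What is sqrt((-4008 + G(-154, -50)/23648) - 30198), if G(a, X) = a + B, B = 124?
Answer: I*sqrt(298889849901)/2956 ≈ 184.95*I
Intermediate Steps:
G(a, X) = 124 + a (G(a, X) = a + 124 = 124 + a)
sqrt((-4008 + G(-154, -50)/23648) - 30198) = sqrt((-4008 + (124 - 154)/23648) - 30198) = sqrt((-4008 - 30*1/23648) - 30198) = sqrt((-4008 - 15/11824) - 30198) = sqrt(-47390607/11824 - 30198) = sqrt(-404451759/11824) = I*sqrt(298889849901)/2956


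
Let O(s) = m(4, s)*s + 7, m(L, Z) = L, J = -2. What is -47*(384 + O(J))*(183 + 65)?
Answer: -4464248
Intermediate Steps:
O(s) = 7 + 4*s (O(s) = 4*s + 7 = 7 + 4*s)
-47*(384 + O(J))*(183 + 65) = -47*(384 + (7 + 4*(-2)))*(183 + 65) = -47*(384 + (7 - 8))*248 = -47*(384 - 1)*248 = -18001*248 = -47*94984 = -4464248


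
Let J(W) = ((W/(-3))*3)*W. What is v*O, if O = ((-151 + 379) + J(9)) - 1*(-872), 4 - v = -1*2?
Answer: 6114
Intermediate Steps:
v = 6 (v = 4 - (-1)*2 = 4 - 1*(-2) = 4 + 2 = 6)
J(W) = -W² (J(W) = ((W*(-⅓))*3)*W = (-W/3*3)*W = (-W)*W = -W²)
O = 1019 (O = ((-151 + 379) - 1*9²) - 1*(-872) = (228 - 1*81) + 872 = (228 - 81) + 872 = 147 + 872 = 1019)
v*O = 6*1019 = 6114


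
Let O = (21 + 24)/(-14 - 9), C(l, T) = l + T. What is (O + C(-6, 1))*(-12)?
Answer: 1920/23 ≈ 83.478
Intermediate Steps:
C(l, T) = T + l
O = -45/23 (O = 45/(-23) = 45*(-1/23) = -45/23 ≈ -1.9565)
(O + C(-6, 1))*(-12) = (-45/23 + (1 - 6))*(-12) = (-45/23 - 5)*(-12) = -160/23*(-12) = 1920/23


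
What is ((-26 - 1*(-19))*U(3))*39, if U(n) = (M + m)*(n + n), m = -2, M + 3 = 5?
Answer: 0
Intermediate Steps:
M = 2 (M = -3 + 5 = 2)
U(n) = 0 (U(n) = (2 - 2)*(n + n) = 0*(2*n) = 0)
((-26 - 1*(-19))*U(3))*39 = ((-26 - 1*(-19))*0)*39 = ((-26 + 19)*0)*39 = -7*0*39 = 0*39 = 0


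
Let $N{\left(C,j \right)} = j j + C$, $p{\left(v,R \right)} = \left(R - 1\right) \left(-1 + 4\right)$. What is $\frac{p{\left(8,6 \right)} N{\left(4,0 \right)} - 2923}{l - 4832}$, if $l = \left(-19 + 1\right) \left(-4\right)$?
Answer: $\frac{409}{680} \approx 0.60147$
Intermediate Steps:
$p{\left(v,R \right)} = -3 + 3 R$ ($p{\left(v,R \right)} = \left(-1 + R\right) 3 = -3 + 3 R$)
$N{\left(C,j \right)} = C + j^{2}$ ($N{\left(C,j \right)} = j^{2} + C = C + j^{2}$)
$l = 72$ ($l = \left(-18\right) \left(-4\right) = 72$)
$\frac{p{\left(8,6 \right)} N{\left(4,0 \right)} - 2923}{l - 4832} = \frac{\left(-3 + 3 \cdot 6\right) \left(4 + 0^{2}\right) - 2923}{72 - 4832} = \frac{\left(-3 + 18\right) \left(4 + 0\right) - 2923}{-4760} = \left(15 \cdot 4 - 2923\right) \left(- \frac{1}{4760}\right) = \left(60 - 2923\right) \left(- \frac{1}{4760}\right) = \left(-2863\right) \left(- \frac{1}{4760}\right) = \frac{409}{680}$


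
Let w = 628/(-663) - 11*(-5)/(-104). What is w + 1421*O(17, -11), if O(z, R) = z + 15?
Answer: 241175659/5304 ≈ 45471.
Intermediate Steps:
O(z, R) = 15 + z
w = -7829/5304 (w = 628*(-1/663) + 55*(-1/104) = -628/663 - 55/104 = -7829/5304 ≈ -1.4761)
w + 1421*O(17, -11) = -7829/5304 + 1421*(15 + 17) = -7829/5304 + 1421*32 = -7829/5304 + 45472 = 241175659/5304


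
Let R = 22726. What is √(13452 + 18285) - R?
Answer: -22726 + √31737 ≈ -22548.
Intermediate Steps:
√(13452 + 18285) - R = √(13452 + 18285) - 1*22726 = √31737 - 22726 = -22726 + √31737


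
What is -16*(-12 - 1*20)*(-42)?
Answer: -21504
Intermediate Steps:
-16*(-12 - 1*20)*(-42) = -16*(-12 - 20)*(-42) = -16*(-32)*(-42) = 512*(-42) = -21504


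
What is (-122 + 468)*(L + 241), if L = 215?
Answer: 157776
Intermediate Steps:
(-122 + 468)*(L + 241) = (-122 + 468)*(215 + 241) = 346*456 = 157776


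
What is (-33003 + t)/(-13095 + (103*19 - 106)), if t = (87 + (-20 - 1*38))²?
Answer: 16081/5622 ≈ 2.8604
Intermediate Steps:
t = 841 (t = (87 + (-20 - 38))² = (87 - 58)² = 29² = 841)
(-33003 + t)/(-13095 + (103*19 - 106)) = (-33003 + 841)/(-13095 + (103*19 - 106)) = -32162/(-13095 + (1957 - 106)) = -32162/(-13095 + 1851) = -32162/(-11244) = -32162*(-1/11244) = 16081/5622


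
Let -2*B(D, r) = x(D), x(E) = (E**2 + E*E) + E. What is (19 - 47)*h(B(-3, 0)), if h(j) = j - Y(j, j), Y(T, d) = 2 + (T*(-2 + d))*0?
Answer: 266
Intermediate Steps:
x(E) = E + 2*E**2 (x(E) = (E**2 + E**2) + E = 2*E**2 + E = E + 2*E**2)
Y(T, d) = 2 (Y(T, d) = 2 + 0 = 2)
B(D, r) = -D*(1 + 2*D)/2
h(j) = -2 + j (h(j) = j - 1*2 = j - 2 = -2 + j)
(19 - 47)*h(B(-3, 0)) = (19 - 47)*(-2 - 1*(-3)*(1/2 - 3)) = -28*(-2 - 1*(-3)*(-5/2)) = -28*(-2 - 15/2) = -28*(-19/2) = 266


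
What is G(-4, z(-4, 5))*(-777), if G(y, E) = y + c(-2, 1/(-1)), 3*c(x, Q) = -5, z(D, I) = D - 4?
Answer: 4403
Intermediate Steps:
z(D, I) = -4 + D
c(x, Q) = -5/3 (c(x, Q) = (⅓)*(-5) = -5/3)
G(y, E) = -5/3 + y (G(y, E) = y - 5/3 = -5/3 + y)
G(-4, z(-4, 5))*(-777) = (-5/3 - 4)*(-777) = -17/3*(-777) = 4403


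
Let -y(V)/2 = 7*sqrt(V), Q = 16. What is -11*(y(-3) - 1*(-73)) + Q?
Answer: -787 + 154*I*sqrt(3) ≈ -787.0 + 266.74*I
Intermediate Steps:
y(V) = -14*sqrt(V)
-11*(y(-3) - 1*(-73)) + Q = -11*(-14*I*sqrt(3) - 1*(-73)) + 16 = -11*(-14*I*sqrt(3) + 73) + 16 = -11*(73 - 14*I*sqrt(3)) + 16 = (-803 + 154*I*sqrt(3)) + 16 = -787 + 154*I*sqrt(3)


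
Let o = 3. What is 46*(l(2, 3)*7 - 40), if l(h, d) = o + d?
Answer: 92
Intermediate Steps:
l(h, d) = 3 + d
46*(l(2, 3)*7 - 40) = 46*((3 + 3)*7 - 40) = 46*(6*7 - 40) = 46*(42 - 40) = 46*2 = 92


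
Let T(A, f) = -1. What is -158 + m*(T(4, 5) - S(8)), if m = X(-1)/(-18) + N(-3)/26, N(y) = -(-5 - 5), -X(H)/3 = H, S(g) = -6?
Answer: -12239/78 ≈ -156.91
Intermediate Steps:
X(H) = -3*H
N(y) = 10 (N(y) = -1*(-10) = 10)
m = 17/78 (m = -3*(-1)/(-18) + 10/26 = 3*(-1/18) + 10*(1/26) = -⅙ + 5/13 = 17/78 ≈ 0.21795)
-158 + m*(T(4, 5) - S(8)) = -158 + 17*(-1 - 1*(-6))/78 = -158 + 17*(-1 + 6)/78 = -158 + (17/78)*5 = -158 + 85/78 = -12239/78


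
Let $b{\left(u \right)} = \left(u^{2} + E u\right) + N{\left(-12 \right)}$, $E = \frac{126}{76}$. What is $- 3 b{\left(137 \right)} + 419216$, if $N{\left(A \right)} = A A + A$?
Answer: $\frac{13749601}{38} \approx 3.6183 \cdot 10^{5}$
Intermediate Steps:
$N{\left(A \right)} = A + A^{2}$ ($N{\left(A \right)} = A^{2} + A = A + A^{2}$)
$E = \frac{63}{38}$ ($E = 126 \cdot \frac{1}{76} = \frac{63}{38} \approx 1.6579$)
$b{\left(u \right)} = 132 + u^{2} + \frac{63 u}{38}$ ($b{\left(u \right)} = \left(u^{2} + \frac{63 u}{38}\right) - 12 \left(1 - 12\right) = \left(u^{2} + \frac{63 u}{38}\right) - -132 = \left(u^{2} + \frac{63 u}{38}\right) + 132 = 132 + u^{2} + \frac{63 u}{38}$)
$- 3 b{\left(137 \right)} + 419216 = - 3 \left(132 + 137^{2} + \frac{63}{38} \cdot 137\right) + 419216 = - 3 \left(132 + 18769 + \frac{8631}{38}\right) + 419216 = \left(-3\right) \frac{726869}{38} + 419216 = - \frac{2180607}{38} + 419216 = \frac{13749601}{38}$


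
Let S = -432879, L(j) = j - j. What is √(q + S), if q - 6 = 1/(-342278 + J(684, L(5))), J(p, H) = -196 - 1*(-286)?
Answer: 5*I*√4188945196415/15554 ≈ 657.93*I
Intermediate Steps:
L(j) = 0
J(p, H) = 90 (J(p, H) = -196 + 286 = 90)
q = 2053127/342188 (q = 6 + 1/(-342278 + 90) = 6 + 1/(-342188) = 6 - 1/342188 = 2053127/342188 ≈ 6.0000)
√(q + S) = √(2053127/342188 - 432879) = √(-148123946125/342188) = 5*I*√4188945196415/15554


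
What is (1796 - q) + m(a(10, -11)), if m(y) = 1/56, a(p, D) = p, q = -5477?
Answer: 407289/56 ≈ 7273.0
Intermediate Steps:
m(y) = 1/56
(1796 - q) + m(a(10, -11)) = (1796 - 1*(-5477)) + 1/56 = (1796 + 5477) + 1/56 = 7273 + 1/56 = 407289/56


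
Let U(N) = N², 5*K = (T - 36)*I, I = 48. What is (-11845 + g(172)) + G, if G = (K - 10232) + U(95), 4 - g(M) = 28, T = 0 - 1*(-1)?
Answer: -13412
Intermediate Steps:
T = 1 (T = 0 + 1 = 1)
g(M) = -24 (g(M) = 4 - 1*28 = 4 - 28 = -24)
K = -336 (K = ((1 - 36)*48)/5 = (-35*48)/5 = (⅕)*(-1680) = -336)
G = -1543 (G = (-336 - 10232) + 95² = -10568 + 9025 = -1543)
(-11845 + g(172)) + G = (-11845 - 24) - 1543 = -11869 - 1543 = -13412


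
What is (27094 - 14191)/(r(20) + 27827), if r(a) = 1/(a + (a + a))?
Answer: 45540/98213 ≈ 0.46369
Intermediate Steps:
r(a) = 1/(3*a) (r(a) = 1/(a + 2*a) = 1/(3*a))
(27094 - 14191)/(r(20) + 27827) = (27094 - 14191)/((⅓)/20 + 27827) = 12903/((⅓)*(1/20) + 27827) = 12903/(1/60 + 27827) = 12903/(1669621/60) = 12903*(60/1669621) = 45540/98213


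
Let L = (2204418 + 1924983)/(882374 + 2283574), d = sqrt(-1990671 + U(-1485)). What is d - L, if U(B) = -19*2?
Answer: -1376467/1055316 + I*sqrt(1990709) ≈ -1.3043 + 1410.9*I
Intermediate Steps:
U(B) = -38
d = I*sqrt(1990709) (d = sqrt(-1990671 - 38) = sqrt(-1990709) = I*sqrt(1990709) ≈ 1410.9*I)
L = 1376467/1055316 (L = 4129401/3165948 = 4129401*(1/3165948) = 1376467/1055316 ≈ 1.3043)
d - L = I*sqrt(1990709) - 1*1376467/1055316 = I*sqrt(1990709) - 1376467/1055316 = -1376467/1055316 + I*sqrt(1990709)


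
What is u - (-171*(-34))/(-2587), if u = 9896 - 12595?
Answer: -6976499/2587 ≈ -2696.8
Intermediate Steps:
u = -2699
u - (-171*(-34))/(-2587) = -2699 - (-171*(-34))/(-2587) = -2699 - 5814*(-1)/2587 = -2699 - 1*(-5814/2587) = -2699 + 5814/2587 = -6976499/2587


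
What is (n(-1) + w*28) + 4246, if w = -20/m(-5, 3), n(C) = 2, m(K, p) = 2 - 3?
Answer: 4808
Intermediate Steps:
m(K, p) = -1
w = 20 (w = -20/(-1) = -20*(-1) = 20)
(n(-1) + w*28) + 4246 = (2 + 20*28) + 4246 = (2 + 560) + 4246 = 562 + 4246 = 4808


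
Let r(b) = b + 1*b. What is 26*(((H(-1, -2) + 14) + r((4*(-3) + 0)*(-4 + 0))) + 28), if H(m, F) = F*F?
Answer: 3692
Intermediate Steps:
r(b) = 2*b (r(b) = b + b = 2*b)
H(m, F) = F²
26*(((H(-1, -2) + 14) + r((4*(-3) + 0)*(-4 + 0))) + 28) = 26*((((-2)² + 14) + 2*((4*(-3) + 0)*(-4 + 0))) + 28) = 26*(((4 + 14) + 2*((-12 + 0)*(-4))) + 28) = 26*((18 + 2*(-12*(-4))) + 28) = 26*((18 + 2*48) + 28) = 26*((18 + 96) + 28) = 26*(114 + 28) = 26*142 = 3692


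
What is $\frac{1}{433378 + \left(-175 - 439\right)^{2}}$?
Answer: $\frac{1}{810374} \approx 1.234 \cdot 10^{-6}$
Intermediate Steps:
$\frac{1}{433378 + \left(-175 - 439\right)^{2}} = \frac{1}{433378 + \left(-614\right)^{2}} = \frac{1}{433378 + 376996} = \frac{1}{810374}$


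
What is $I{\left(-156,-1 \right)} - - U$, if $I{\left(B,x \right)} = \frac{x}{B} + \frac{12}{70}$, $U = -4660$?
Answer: $- \frac{25442629}{5460} \approx -4659.8$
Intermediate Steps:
$I{\left(B,x \right)} = \frac{6}{35} + \frac{x}{B}$ ($I{\left(B,x \right)} = \frac{x}{B} + 12 \cdot \frac{1}{70} = \frac{x}{B} + \frac{6}{35} = \frac{6}{35} + \frac{x}{B}$)
$I{\left(-156,-1 \right)} - - U = \left(\frac{6}{35} - \frac{1}{-156}\right) - \left(-1\right) \left(-4660\right) = \left(\frac{6}{35} - - \frac{1}{156}\right) - 4660 = \left(\frac{6}{35} + \frac{1}{156}\right) - 4660 = \frac{971}{5460} - 4660 = - \frac{25442629}{5460}$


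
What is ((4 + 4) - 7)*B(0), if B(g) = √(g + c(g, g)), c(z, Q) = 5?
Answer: √5 ≈ 2.2361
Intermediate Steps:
B(g) = √(5 + g) (B(g) = √(g + 5) = √(5 + g))
((4 + 4) - 7)*B(0) = ((4 + 4) - 7)*√(5 + 0) = (8 - 7)*√5 = 1*√5 = √5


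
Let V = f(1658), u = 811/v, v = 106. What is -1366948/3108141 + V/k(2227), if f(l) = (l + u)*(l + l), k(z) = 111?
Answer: 303284353543606/6095064501 ≈ 49759.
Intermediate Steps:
u = 811/106 ≈ 7.6509
f(l) = 2*l*(811/106 + l) (f(l) = (l + 811/106)*(l + l) = (811/106 + l)*(2*l) = 2*l*(811/106 + l))
V = 292734822/53 (V = (1/53)*1658*(811 + 106*1658) = (1/53)*1658*(811 + 175748) = (1/53)*1658*176559 = 292734822/53 ≈ 5.5233e+6)
-1366948/3108141 + V/k(2227) = -1366948/3108141 + (292734822/53)/111 = -1366948*1/3108141 + (292734822/53)*(1/111) = -1366948/3108141 + 97578274/1961 = 303284353543606/6095064501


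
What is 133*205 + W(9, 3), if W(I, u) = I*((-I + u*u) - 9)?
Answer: 27184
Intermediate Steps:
W(I, u) = I*(-9 + u² - I) (W(I, u) = I*((-I + u²) - 9) = I*((u² - I) - 9) = I*(-9 + u² - I))
133*205 + W(9, 3) = 133*205 + 9*(-9 + 3² - 1*9) = 27265 + 9*(-9 + 9 - 9) = 27265 + 9*(-9) = 27265 - 81 = 27184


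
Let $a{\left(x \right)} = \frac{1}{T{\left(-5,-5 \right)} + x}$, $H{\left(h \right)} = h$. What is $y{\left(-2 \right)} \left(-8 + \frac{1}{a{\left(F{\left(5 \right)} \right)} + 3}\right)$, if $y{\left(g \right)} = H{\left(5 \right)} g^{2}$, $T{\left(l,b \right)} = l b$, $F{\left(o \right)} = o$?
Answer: $- \frac{13960}{91} \approx -153.41$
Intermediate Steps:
$T{\left(l,b \right)} = b l$
$a{\left(x \right)} = \frac{1}{25 + x}$ ($a{\left(x \right)} = \frac{1}{\left(-5\right) \left(-5\right) + x} = \frac{1}{25 + x}$)
$y{\left(g \right)} = 5 g^{2}$
$y{\left(-2 \right)} \left(-8 + \frac{1}{a{\left(F{\left(5 \right)} \right)} + 3}\right) = 5 \left(-2\right)^{2} \left(-8 + \frac{1}{\frac{1}{25 + 5} + 3}\right) = 5 \cdot 4 \left(-8 + \frac{1}{\frac{1}{30} + 3}\right) = 20 \left(-8 + \frac{1}{\frac{1}{30} + 3}\right) = 20 \left(-8 + \frac{1}{\frac{91}{30}}\right) = 20 \left(-8 + \frac{30}{91}\right) = 20 \left(- \frac{698}{91}\right) = - \frac{13960}{91}$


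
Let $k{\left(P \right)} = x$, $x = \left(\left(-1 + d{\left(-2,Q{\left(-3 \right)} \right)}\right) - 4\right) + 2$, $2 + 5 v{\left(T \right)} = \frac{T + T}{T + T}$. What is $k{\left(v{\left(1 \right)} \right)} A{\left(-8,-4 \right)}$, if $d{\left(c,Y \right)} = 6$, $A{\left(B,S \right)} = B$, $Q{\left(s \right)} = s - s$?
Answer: $-24$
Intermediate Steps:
$Q{\left(s \right)} = 0$
$v{\left(T \right)} = - \frac{1}{5}$ ($v{\left(T \right)} = - \frac{2}{5} + \frac{\left(T + T\right) \frac{1}{T + T}}{5} = - \frac{2}{5} + \frac{2 T \frac{1}{2 T}}{5} = - \frac{2}{5} + \frac{1}{5} \cdot 1 = - \frac{2}{5} + \frac{1}{5} = - \frac{1}{5}$)
$x = 3$ ($x = \left(\left(-1 + 6\right) - 4\right) + 2 = \left(5 - 4\right) + 2 = 1 + 2 = 3$)
$k{\left(P \right)} = 3$
$k{\left(v{\left(1 \right)} \right)} A{\left(-8,-4 \right)} = 3 \left(-8\right) = -24$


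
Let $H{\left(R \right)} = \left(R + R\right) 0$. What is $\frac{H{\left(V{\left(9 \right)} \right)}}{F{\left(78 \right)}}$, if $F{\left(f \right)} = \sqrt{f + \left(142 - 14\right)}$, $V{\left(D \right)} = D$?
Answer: $0$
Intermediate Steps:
$F{\left(f \right)} = \sqrt{128 + f}$ ($F{\left(f \right)} = \sqrt{f + 128} = \sqrt{128 + f}$)
$H{\left(R \right)} = 0$ ($H{\left(R \right)} = 2 R 0 = 0$)
$\frac{H{\left(V{\left(9 \right)} \right)}}{F{\left(78 \right)}} = \frac{0}{\sqrt{128 + 78}} = \frac{0}{\sqrt{206}} = 0 \frac{\sqrt{206}}{206} = 0$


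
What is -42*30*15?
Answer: -18900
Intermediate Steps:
-42*30*15 = -1260*15 = -18900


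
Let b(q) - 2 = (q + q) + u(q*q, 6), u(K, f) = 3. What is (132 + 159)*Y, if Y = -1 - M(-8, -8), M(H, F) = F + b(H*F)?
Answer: -36666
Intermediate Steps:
b(q) = 5 + 2*q (b(q) = 2 + ((q + q) + 3) = 2 + (2*q + 3) = 2 + (3 + 2*q) = 5 + 2*q)
M(H, F) = 5 + F + 2*F*H (M(H, F) = F + (5 + 2*(H*F)) = F + (5 + 2*(F*H)) = F + (5 + 2*F*H) = 5 + F + 2*F*H)
Y = -126 (Y = -1 - (5 - 8 + 2*(-8)*(-8)) = -1 - (5 - 8 + 128) = -1 - 1*125 = -1 - 125 = -126)
(132 + 159)*Y = (132 + 159)*(-126) = 291*(-126) = -36666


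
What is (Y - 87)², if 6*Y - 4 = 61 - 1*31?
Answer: 59536/9 ≈ 6615.1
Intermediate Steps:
Y = 17/3 (Y = ⅔ + (61 - 1*31)/6 = ⅔ + (61 - 31)/6 = ⅔ + (⅙)*30 = ⅔ + 5 = 17/3 ≈ 5.6667)
(Y - 87)² = (17/3 - 87)² = (-244/3)² = 59536/9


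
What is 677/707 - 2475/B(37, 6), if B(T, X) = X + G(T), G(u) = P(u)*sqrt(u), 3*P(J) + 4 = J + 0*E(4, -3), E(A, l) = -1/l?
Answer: 13505507/3139787 - 27225*sqrt(37)/4441 ≈ -32.988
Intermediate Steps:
P(J) = -4/3 + J/3 (P(J) = -4/3 + (J + 0*(-1/(-3)))/3 = -4/3 + (J + 0*(-1*(-1/3)))/3 = -4/3 + (J + 0*(1/3))/3 = -4/3 + (J + 0)/3 = -4/3 + J/3)
G(u) = sqrt(u)*(-4/3 + u/3) (G(u) = (-4/3 + u/3)*sqrt(u) = sqrt(u)*(-4/3 + u/3))
B(T, X) = X + sqrt(T)*(-4 + T)/3
677/707 - 2475/B(37, 6) = 677/707 - 2475/(6 + sqrt(37)*(-4 + 37)/3) = 677*(1/707) - 2475/(6 + (1/3)*sqrt(37)*33) = 677/707 - 2475/(6 + 11*sqrt(37))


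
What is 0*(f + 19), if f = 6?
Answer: 0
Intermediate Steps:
0*(f + 19) = 0*(6 + 19) = 0*25 = 0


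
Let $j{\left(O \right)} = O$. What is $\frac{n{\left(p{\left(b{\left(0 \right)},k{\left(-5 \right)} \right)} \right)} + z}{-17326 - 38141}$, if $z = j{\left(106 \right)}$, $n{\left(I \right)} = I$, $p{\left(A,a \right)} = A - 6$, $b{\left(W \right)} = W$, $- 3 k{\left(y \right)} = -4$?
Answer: $- \frac{100}{55467} \approx -0.0018029$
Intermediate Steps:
$k{\left(y \right)} = \frac{4}{3}$ ($k{\left(y \right)} = \left(- \frac{1}{3}\right) \left(-4\right) = \frac{4}{3}$)
$p{\left(A,a \right)} = -6 + A$
$z = 106$
$\frac{n{\left(p{\left(b{\left(0 \right)},k{\left(-5 \right)} \right)} \right)} + z}{-17326 - 38141} = \frac{\left(-6 + 0\right) + 106}{-17326 - 38141} = \frac{-6 + 106}{-17326 - 38141} = \frac{100}{-55467} = 100 \left(- \frac{1}{55467}\right) = - \frac{100}{55467}$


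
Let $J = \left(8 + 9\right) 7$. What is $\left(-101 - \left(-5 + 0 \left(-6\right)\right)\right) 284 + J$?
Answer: $-27145$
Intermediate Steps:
$J = 119$ ($J = 17 \cdot 7 = 119$)
$\left(-101 - \left(-5 + 0 \left(-6\right)\right)\right) 284 + J = \left(-101 - \left(-5 + 0 \left(-6\right)\right)\right) 284 + 119 = \left(-101 - \left(-5 + 0\right)\right) 284 + 119 = \left(-101 - -5\right) 284 + 119 = \left(-101 + 5\right) 284 + 119 = \left(-96\right) 284 + 119 = -27264 + 119 = -27145$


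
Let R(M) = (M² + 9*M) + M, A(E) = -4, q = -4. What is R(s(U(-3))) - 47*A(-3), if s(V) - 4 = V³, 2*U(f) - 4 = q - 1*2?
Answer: 227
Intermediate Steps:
U(f) = -1 (U(f) = 2 + (-4 - 1*2)/2 = 2 + (-4 - 2)/2 = 2 + (½)*(-6) = 2 - 3 = -1)
s(V) = 4 + V³
R(M) = M² + 10*M
R(s(U(-3))) - 47*A(-3) = (4 + (-1)³)*(10 + (4 + (-1)³)) - 47*(-4) = (4 - 1)*(10 + (4 - 1)) + 188 = 3*(10 + 3) + 188 = 3*13 + 188 = 39 + 188 = 227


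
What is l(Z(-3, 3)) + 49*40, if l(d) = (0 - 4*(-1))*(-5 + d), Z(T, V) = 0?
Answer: 1940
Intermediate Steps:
l(d) = -20 + 4*d (l(d) = (0 + 4)*(-5 + d) = 4*(-5 + d) = -20 + 4*d)
l(Z(-3, 3)) + 49*40 = (-20 + 4*0) + 49*40 = (-20 + 0) + 1960 = -20 + 1960 = 1940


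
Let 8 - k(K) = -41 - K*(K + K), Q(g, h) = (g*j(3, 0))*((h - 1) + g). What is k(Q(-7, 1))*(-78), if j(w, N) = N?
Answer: -3822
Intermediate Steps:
Q(g, h) = 0 (Q(g, h) = (g*0)*((h - 1) + g) = 0*((-1 + h) + g) = 0*(-1 + g + h) = 0)
k(K) = 49 + 2*K² (k(K) = 8 - (-41 - K*(K + K)) = 8 - (-41 - K*2*K) = 8 - (-41 - 2*K²) = 8 + (41 + 2*K²) = 49 + 2*K²)
k(Q(-7, 1))*(-78) = (49 + 2*0²)*(-78) = (49 + 2*0)*(-78) = (49 + 0)*(-78) = 49*(-78) = -3822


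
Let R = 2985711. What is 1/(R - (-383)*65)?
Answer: 1/3010606 ≈ 3.3216e-7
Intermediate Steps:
1/(R - (-383)*65) = 1/(2985711 - (-383)*65) = 1/(2985711 - 1*(-24895)) = 1/(2985711 + 24895) = 1/3010606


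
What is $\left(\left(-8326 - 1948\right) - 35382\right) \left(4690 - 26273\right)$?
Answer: $985393448$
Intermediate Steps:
$\left(\left(-8326 - 1948\right) - 35382\right) \left(4690 - 26273\right) = \left(\left(-8326 - 1948\right) - 35382\right) \left(-21583\right) = \left(-10274 - 35382\right) \left(-21583\right) = \left(-45656\right) \left(-21583\right) = 985393448$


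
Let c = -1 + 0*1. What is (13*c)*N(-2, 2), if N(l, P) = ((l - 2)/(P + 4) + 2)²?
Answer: -208/9 ≈ -23.111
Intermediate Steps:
N(l, P) = (2 + (-2 + l)/(4 + P))² (N(l, P) = ((-2 + l)/(4 + P) + 2)² = (2 + (-2 + l)/(4 + P))²)
c = -1 (c = -1 + 0 = -1)
(13*c)*N(-2, 2) = (13*(-1))*((6 - 2 + 2*2)²/(4 + 2)²) = -13*(6 - 2 + 4)²/6² = -13*8²/36 = -13*64/36 = -13*16/9 = -208/9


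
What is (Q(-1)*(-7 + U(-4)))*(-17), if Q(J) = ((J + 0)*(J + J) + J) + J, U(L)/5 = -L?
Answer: 0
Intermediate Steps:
U(L) = -5*L (U(L) = 5*(-L) = -5*L)
Q(J) = 2*J + 2*J² (Q(J) = (J*(2*J) + J) + J = (2*J² + J) + J = (J + 2*J²) + J = 2*J + 2*J²)
(Q(-1)*(-7 + U(-4)))*(-17) = ((2*(-1)*(1 - 1))*(-7 - 5*(-4)))*(-17) = ((2*(-1)*0)*(-7 + 20))*(-17) = (0*13)*(-17) = 0*(-17) = 0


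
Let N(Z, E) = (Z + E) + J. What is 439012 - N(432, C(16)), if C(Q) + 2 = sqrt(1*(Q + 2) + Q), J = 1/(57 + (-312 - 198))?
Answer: 198677647/453 - sqrt(34) ≈ 4.3858e+5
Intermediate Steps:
J = -1/453 (J = 1/(57 - 510) = 1/(-453) = -1/453 ≈ -0.0022075)
C(Q) = -2 + sqrt(2 + 2*Q) (C(Q) = -2 + sqrt(1*(Q + 2) + Q) = -2 + sqrt(1*(2 + Q) + Q) = -2 + sqrt((2 + Q) + Q) = -2 + sqrt(2 + 2*Q))
N(Z, E) = -1/453 + E + Z (N(Z, E) = (Z + E) - 1/453 = (E + Z) - 1/453 = -1/453 + E + Z)
439012 - N(432, C(16)) = 439012 - (-1/453 + (-2 + sqrt(2 + 2*16)) + 432) = 439012 - (-1/453 + (-2 + sqrt(2 + 32)) + 432) = 439012 - (-1/453 + (-2 + sqrt(34)) + 432) = 439012 - (194789/453 + sqrt(34)) = 439012 + (-194789/453 - sqrt(34)) = 198677647/453 - sqrt(34)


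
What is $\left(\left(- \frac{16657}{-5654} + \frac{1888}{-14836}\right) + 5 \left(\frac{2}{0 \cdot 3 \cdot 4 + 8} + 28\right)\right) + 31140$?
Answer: $\frac{1312096767125}{41941372} \approx 31284.0$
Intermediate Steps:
$\left(\left(- \frac{16657}{-5654} + \frac{1888}{-14836}\right) + 5 \left(\frac{2}{0 \cdot 3 \cdot 4 + 8} + 28\right)\right) + 31140 = \left(\left(\left(-16657\right) \left(- \frac{1}{5654}\right) + 1888 \left(- \frac{1}{14836}\right)\right) + 5 \left(\frac{2}{0 \cdot 4 + 8} + 28\right)\right) + 31140 = \left(\left(\frac{16657}{5654} - \frac{472}{3709}\right) + 5 \left(\frac{2}{0 + 8} + 28\right)\right) + 31140 = \left(\frac{59112125}{20970686} + 5 \left(\frac{2}{8} + 28\right)\right) + 31140 = \left(\frac{59112125}{20970686} + 5 \left(2 \cdot \frac{1}{8} + 28\right)\right) + 31140 = \left(\frac{59112125}{20970686} + 5 \left(\frac{1}{4} + 28\right)\right) + 31140 = \left(\frac{59112125}{20970686} + 5 \cdot \frac{113}{4}\right) + 31140 = \left(\frac{59112125}{20970686} + \frac{565}{4}\right) + 31140 = \frac{6042443045}{41941372} + 31140 = \frac{1312096767125}{41941372}$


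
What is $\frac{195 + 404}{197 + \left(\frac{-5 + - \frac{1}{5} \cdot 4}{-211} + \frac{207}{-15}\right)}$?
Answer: $\frac{126389}{38661} \approx 3.2692$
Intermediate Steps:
$\frac{195 + 404}{197 + \left(\frac{-5 + - \frac{1}{5} \cdot 4}{-211} + \frac{207}{-15}\right)} = \frac{599}{197 + \left(\left(-5 + \left(-1\right) \frac{1}{5} \cdot 4\right) \left(- \frac{1}{211}\right) + 207 \left(- \frac{1}{15}\right)\right)} = \frac{599}{197 - \left(\frac{69}{5} - \left(-5 - \frac{4}{5}\right) \left(- \frac{1}{211}\right)\right)} = \frac{599}{197 - \frac{2906}{211}} = \frac{599}{\frac{38661}{211}} = 599 \cdot \frac{211}{38661} = \frac{126389}{38661}$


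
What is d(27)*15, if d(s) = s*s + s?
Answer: 11340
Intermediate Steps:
d(s) = s + s² (d(s) = s² + s = s + s²)
d(27)*15 = (27*(1 + 27))*15 = (27*28)*15 = 756*15 = 11340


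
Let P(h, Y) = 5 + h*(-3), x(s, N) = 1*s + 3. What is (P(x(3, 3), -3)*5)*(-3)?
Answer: 195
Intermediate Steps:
x(s, N) = 3 + s (x(s, N) = s + 3 = 3 + s)
P(h, Y) = 5 - 3*h
(P(x(3, 3), -3)*5)*(-3) = ((5 - 3*(3 + 3))*5)*(-3) = ((5 - 3*6)*5)*(-3) = ((5 - 18)*5)*(-3) = -13*5*(-3) = -65*(-3) = 195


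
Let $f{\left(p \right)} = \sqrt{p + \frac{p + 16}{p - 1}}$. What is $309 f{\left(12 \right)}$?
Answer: $\frac{1236 \sqrt{110}}{11} \approx 1178.5$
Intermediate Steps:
$f{\left(p \right)} = \sqrt{p + \frac{16 + p}{-1 + p}}$
$309 f{\left(12 \right)} = 309 \sqrt{\frac{16 + 12^{2}}{-1 + 12}} = 309 \sqrt{\frac{16 + 144}{11}} = 309 \sqrt{\frac{1}{11} \cdot 160} = 309 \sqrt{\frac{160}{11}} = 309 \frac{4 \sqrt{110}}{11} = \frac{1236 \sqrt{110}}{11}$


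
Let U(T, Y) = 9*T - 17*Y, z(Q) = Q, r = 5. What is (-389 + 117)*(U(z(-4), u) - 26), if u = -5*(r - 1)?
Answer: -75616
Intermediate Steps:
u = -20 (u = -5*(5 - 1) = -5*4 = -20)
U(T, Y) = -17*Y + 9*T
(-389 + 117)*(U(z(-4), u) - 26) = (-389 + 117)*((-17*(-20) + 9*(-4)) - 26) = -272*((340 - 36) - 26) = -272*(304 - 26) = -272*278 = -75616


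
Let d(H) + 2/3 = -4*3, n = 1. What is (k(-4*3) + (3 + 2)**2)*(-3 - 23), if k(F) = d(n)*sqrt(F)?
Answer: -650 + 1976*I*sqrt(3)/3 ≈ -650.0 + 1140.8*I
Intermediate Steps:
d(H) = -38/3 (d(H) = -2/3 - 4*3 = -2/3 - 12 = -38/3)
k(F) = -38*sqrt(F)/3
(k(-4*3) + (3 + 2)**2)*(-3 - 23) = (-38*2*I*sqrt(3)/3 + (3 + 2)**2)*(-3 - 23) = (-76*I*sqrt(3)/3 + 5**2)*(-26) = (-76*I*sqrt(3)/3 + 25)*(-26) = (25 - 76*I*sqrt(3)/3)*(-26) = -650 + 1976*I*sqrt(3)/3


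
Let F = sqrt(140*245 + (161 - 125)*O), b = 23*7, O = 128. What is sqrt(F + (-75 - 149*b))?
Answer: sqrt(-24064 + 2*sqrt(9727)) ≈ 154.49*I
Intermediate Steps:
b = 161
F = 2*sqrt(9727) (F = sqrt(140*245 + (161 - 125)*128) = sqrt(34300 + 36*128) = sqrt(34300 + 4608) = sqrt(38908) = 2*sqrt(9727) ≈ 197.25)
sqrt(F + (-75 - 149*b)) = sqrt(2*sqrt(9727) + (-75 - 149*161)) = sqrt(2*sqrt(9727) + (-75 - 23989)) = sqrt(2*sqrt(9727) - 24064) = sqrt(-24064 + 2*sqrt(9727))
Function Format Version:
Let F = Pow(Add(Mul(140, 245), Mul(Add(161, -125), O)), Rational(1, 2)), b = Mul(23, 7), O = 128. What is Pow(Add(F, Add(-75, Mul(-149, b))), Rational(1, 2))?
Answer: Pow(Add(-24064, Mul(2, Pow(9727, Rational(1, 2)))), Rational(1, 2)) ≈ Mul(154.49, I)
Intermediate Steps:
b = 161
F = Mul(2, Pow(9727, Rational(1, 2))) (F = Pow(Add(Mul(140, 245), Mul(Add(161, -125), 128)), Rational(1, 2)) = Pow(Add(34300, Mul(36, 128)), Rational(1, 2)) = Pow(Add(34300, 4608), Rational(1, 2)) = Pow(38908, Rational(1, 2)) = Mul(2, Pow(9727, Rational(1, 2))) ≈ 197.25)
Pow(Add(F, Add(-75, Mul(-149, b))), Rational(1, 2)) = Pow(Add(Mul(2, Pow(9727, Rational(1, 2))), Add(-75, Mul(-149, 161))), Rational(1, 2)) = Pow(Add(Mul(2, Pow(9727, Rational(1, 2))), Add(-75, -23989)), Rational(1, 2)) = Pow(Add(Mul(2, Pow(9727, Rational(1, 2))), -24064), Rational(1, 2)) = Pow(Add(-24064, Mul(2, Pow(9727, Rational(1, 2)))), Rational(1, 2))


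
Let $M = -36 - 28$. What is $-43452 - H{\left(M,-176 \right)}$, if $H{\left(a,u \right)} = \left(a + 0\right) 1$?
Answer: $-43388$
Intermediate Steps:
$M = -64$
$H{\left(a,u \right)} = a$ ($H{\left(a,u \right)} = a 1 = a$)
$-43452 - H{\left(M,-176 \right)} = -43452 - -64 = -43452 + 64 = -43388$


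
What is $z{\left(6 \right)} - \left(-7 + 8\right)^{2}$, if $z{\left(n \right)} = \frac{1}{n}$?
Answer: $- \frac{5}{6} \approx -0.83333$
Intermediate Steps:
$z{\left(6 \right)} - \left(-7 + 8\right)^{2} = \frac{1}{6} - \left(-7 + 8\right)^{2} = \frac{1}{6} - 1^{2} = \frac{1}{6} - 1 = - \frac{5}{6}$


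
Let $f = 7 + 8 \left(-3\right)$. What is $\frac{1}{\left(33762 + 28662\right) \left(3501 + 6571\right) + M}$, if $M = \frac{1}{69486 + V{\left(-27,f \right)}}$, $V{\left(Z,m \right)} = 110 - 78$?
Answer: $\frac{69518}{43708366917505} \approx 1.5905 \cdot 10^{-9}$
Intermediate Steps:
$f = -17$ ($f = 7 - 24 = -17$)
$V{\left(Z,m \right)} = 32$ ($V{\left(Z,m \right)} = 110 - 78 = 32$)
$M = \frac{1}{69518}$ ($M = \frac{1}{69486 + 32} = \frac{1}{69518} \approx 1.4385 \cdot 10^{-5}$)
$\frac{1}{\left(33762 + 28662\right) \left(3501 + 6571\right) + M} = \frac{1}{\left(33762 + 28662\right) \left(3501 + 6571\right) + \frac{1}{69518}} = \frac{1}{62424 \cdot 10072 + \frac{1}{69518}} = \frac{1}{628734528 + \frac{1}{69518}} = \frac{1}{\frac{43708366917505}{69518}} = \frac{69518}{43708366917505}$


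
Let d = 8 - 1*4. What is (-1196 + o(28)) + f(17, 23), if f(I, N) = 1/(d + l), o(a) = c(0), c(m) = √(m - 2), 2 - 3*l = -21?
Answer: -41857/35 + I*√2 ≈ -1195.9 + 1.4142*I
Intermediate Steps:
l = 23/3 (l = ⅔ - ⅓*(-21) = ⅔ + 7 = 23/3 ≈ 7.6667)
c(m) = √(-2 + m)
o(a) = I*√2 (o(a) = √(-2 + 0) = √(-2) = I*√2)
d = 4 (d = 8 - 4 = 4)
f(I, N) = 3/35 (f(I, N) = 1/(4 + 23/3) = 1/(35/3) = 3/35)
(-1196 + o(28)) + f(17, 23) = (-1196 + I*√2) + 3/35 = -41857/35 + I*√2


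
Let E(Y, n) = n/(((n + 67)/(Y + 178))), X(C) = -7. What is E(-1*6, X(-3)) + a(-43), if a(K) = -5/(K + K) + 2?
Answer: -23231/1290 ≈ -18.009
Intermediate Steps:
E(Y, n) = n*(178 + Y)/(67 + n) (E(Y, n) = n/(((67 + n)/(178 + Y))) = n*((178 + Y)/(67 + n)) = n*(178 + Y)/(67 + n))
a(K) = 2 - 5/(2*K) (a(K) = -5*1/(2*K) + 2 = -5/(2*K) + 2 = 2 - 5/(2*K))
E(-1*6, X(-3)) + a(-43) = -7*(178 - 1*6)/(67 - 7) + (2 - 5/2/(-43)) = -7*(178 - 6)/60 + (2 - 5/2*(-1/43)) = -7*1/60*172 + (2 + 5/86) = -301/15 + 177/86 = -23231/1290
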